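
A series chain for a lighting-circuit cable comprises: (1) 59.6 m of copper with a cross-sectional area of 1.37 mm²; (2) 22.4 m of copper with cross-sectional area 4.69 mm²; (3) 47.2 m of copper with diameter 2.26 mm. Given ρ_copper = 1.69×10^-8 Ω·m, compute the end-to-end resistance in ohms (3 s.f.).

Seg 1: A = 1.37 mm² = 1.370e-06 m²
R_1 = (1.69×10^-8)(59.6)/(1.370e-06) = 0.7352 Ω
Seg 2: A = 4.69 mm² = 4.690e-06 m²
R_2 = (1.69×10^-8)(22.4)/(4.690e-06) = 0.08072 Ω
Seg 3: A = π(d/2)² = π(1.1300e-03 m)² = 4.011e-06 m²
R_3 = (1.69×10^-8)(47.2)/(4.011e-06) = 0.1988 Ω
R_total = R_1 + R_2 + R_3 = 1.01 Ω

1.01 Ω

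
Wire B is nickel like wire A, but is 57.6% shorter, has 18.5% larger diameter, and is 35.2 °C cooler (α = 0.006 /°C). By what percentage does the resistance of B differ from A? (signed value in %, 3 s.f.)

-76.2%

R ∝ ρL/d² with ρ ∝ (1+αΔT), so R_B/R_A = (1 − 57.6/100) × (1 + 18.5/100)⁻² × (1 − 0.006×35.2)
= 0.424 × 0.7121 × 0.7888 = 0.2382
(R_B − R_A)/R_A = 0.2382 − 1 = -76.2%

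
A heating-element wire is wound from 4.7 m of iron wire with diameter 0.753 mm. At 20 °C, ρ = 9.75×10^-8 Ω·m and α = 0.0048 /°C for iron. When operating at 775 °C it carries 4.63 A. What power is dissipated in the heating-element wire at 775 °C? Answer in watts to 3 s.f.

A = π(d/2)² = π(3.7650e-04 m)² = 4.453e-07 m²
R₍20₎ = ρL/A = (9.75×10^-8)(4.7)/(4.453e-07) = 1.029 Ω
R₍775₎ = R₍20₎(1 + αΔT) = 1.029 × (1 + 0.0048×755) = 4.758 Ω
P = I²R = (4.63)² × 4.758 = 102 W

102 W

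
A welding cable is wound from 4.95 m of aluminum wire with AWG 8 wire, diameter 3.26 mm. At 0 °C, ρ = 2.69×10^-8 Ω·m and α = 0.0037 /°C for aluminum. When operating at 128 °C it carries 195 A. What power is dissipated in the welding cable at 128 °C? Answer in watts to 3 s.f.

A = π(3.26/2 mm)² = π(1.6300e-03 m)² = 8.347e-06 m²
R₍0₎ = ρL/A = (2.69×10^-8)(4.95)/(8.347e-06) = 0.01595 Ω
R₍128₎ = R₍0₎(1 + αΔT) = 0.01595 × (1 + 0.0037×128) = 0.02351 Ω
P = I²R = (195)² × 0.02351 = 894 W

894 W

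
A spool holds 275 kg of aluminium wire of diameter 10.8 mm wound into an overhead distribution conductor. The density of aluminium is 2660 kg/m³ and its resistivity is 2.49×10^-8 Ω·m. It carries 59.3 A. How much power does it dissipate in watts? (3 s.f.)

A = π(d/2)² = π(5.4000e-03 m)² = 9.1609e-05 m²
L = m/(density·A) = 275/(2660×9.1609e-05) = 1129 m
R = ρL/A = (2.49×10^-8)(1129)/(9.1609e-05) = 0.3067 Ω
P = I²R = (59.3)² × 0.3067 = 1080 W

1080 W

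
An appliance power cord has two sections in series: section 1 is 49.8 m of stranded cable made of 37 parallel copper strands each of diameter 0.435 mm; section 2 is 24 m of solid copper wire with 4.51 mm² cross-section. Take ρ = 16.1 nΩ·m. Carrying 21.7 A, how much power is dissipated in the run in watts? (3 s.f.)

ρ = 16.1 nΩ·m = 1.61×10^-8 Ω·m
Section 1: A_strand = π(2.1750e-04)² = 1.486e-07 m²; R₁ = ρL/(N·A_s) = (1.61×10^-8)(49.8)/(37×1.486e-07) = 0.1458 Ω
Section 2: A = 4.51 mm² = 4.510e-06 m²
R₂ = (1.61×10^-8)(24)/(4.510e-06) = 0.08568 Ω
R = R₁ + R₂ = 0.2315 Ω
P = I²R = (21.7)² × 0.2315 = 109 W

109 W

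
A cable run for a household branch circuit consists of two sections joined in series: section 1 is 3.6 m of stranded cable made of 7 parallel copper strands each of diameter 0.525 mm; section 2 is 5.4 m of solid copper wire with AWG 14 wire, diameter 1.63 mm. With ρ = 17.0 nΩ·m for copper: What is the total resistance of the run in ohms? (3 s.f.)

0.0844 Ω

ρ = 17.0 nΩ·m = 1.70×10^-8 Ω·m
Section 1: A_strand = π(2.6250e-04)² = 2.165e-07 m²; R₁ = ρL/(N·A_s) = (1.70×10^-8)(3.6)/(7×2.165e-07) = 0.04039 Ω
Section 2: A = π(1.63/2 mm)² = π(8.1500e-04 m)² = 2.087e-06 m²
R₂ = (1.70×10^-8)(5.4)/(2.087e-06) = 0.04399 Ω
R = R₁ + R₂ = 0.0844 Ω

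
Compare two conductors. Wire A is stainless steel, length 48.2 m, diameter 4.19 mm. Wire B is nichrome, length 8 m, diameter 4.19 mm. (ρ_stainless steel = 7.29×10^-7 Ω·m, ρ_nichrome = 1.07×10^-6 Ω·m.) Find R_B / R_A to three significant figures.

0.244

R ∝ ρL/d², so R_B/R_A = (ρ_B/ρ_A) × (L_B/L_A)
= (1.07×10^-6/7.29×10^-7) × (8/48.2) = 0.244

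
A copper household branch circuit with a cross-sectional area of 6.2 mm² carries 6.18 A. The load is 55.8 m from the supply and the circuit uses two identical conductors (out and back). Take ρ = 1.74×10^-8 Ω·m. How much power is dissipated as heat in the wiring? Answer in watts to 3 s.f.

12.0 W

A = 6.2 mm² = 6.200e-06 m²
Total conductor length (both ways) L = 2 × 55.8 = 111.6 m
R = ρL/A = (1.74×10^-8)(111.6)/(6.200e-06) = 0.3132 Ω
P = I²R = (6.18)² × 0.3132 = 12.0 W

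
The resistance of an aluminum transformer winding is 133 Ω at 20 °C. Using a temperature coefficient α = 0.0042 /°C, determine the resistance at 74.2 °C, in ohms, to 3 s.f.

ΔT = 74.2 − 20 = 54.2 °C
R = R₀(1 + αΔT) = 133 × (1 + 0.0042×54.2) = 133 × 1.228 = 163 Ω

163 Ω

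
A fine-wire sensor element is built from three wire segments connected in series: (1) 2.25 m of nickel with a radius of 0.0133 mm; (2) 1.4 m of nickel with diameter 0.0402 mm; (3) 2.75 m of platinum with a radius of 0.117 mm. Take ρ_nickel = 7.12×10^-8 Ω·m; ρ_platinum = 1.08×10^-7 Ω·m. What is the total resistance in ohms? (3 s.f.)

Seg 1: A = πr² = π(1.3300e-05 m)² = 5.557e-10 m²
R_1 = (7.12×10^-8)(2.25)/(5.557e-10) = 288.3 Ω
Seg 2: A = π(d/2)² = π(2.0100e-05 m)² = 1.269e-09 m²
R_2 = (7.12×10^-8)(1.4)/(1.269e-09) = 78.54 Ω
Seg 3: A = πr² = π(1.1700e-04 m)² = 4.301e-08 m²
R_3 = (1.08×10^-7)(2.75)/(4.301e-08) = 6.906 Ω
R_total = R_1 + R_2 + R_3 = 374 Ω

374 Ω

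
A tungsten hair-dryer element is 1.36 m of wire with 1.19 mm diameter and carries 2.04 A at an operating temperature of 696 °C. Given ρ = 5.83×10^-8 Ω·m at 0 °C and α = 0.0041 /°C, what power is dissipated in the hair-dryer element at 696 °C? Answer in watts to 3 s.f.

A = π(d/2)² = π(5.9500e-04 m)² = 1.112e-06 m²
R₍0₎ = ρL/A = (5.83×10^-8)(1.36)/(1.112e-06) = 0.07129 Ω
R₍696₎ = R₍0₎(1 + αΔT) = 0.07129 × (1 + 0.0041×696) = 0.2747 Ω
P = I²R = (2.04)² × 0.2747 = 1.14 W

1.14 W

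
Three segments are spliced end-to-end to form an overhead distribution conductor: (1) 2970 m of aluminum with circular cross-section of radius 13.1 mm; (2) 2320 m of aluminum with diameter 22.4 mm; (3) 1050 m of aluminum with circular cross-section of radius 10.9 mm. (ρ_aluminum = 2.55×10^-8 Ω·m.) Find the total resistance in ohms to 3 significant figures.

0.362 Ω

Seg 1: A = πr² = π(1.3100e-02 m)² = 5.391e-04 m²
R_1 = (2.55×10^-8)(2970)/(5.391e-04) = 0.1405 Ω
Seg 2: A = π(d/2)² = π(1.1200e-02 m)² = 3.941e-04 m²
R_2 = (2.55×10^-8)(2320)/(3.941e-04) = 0.1501 Ω
Seg 3: A = πr² = π(1.0900e-02 m)² = 3.733e-04 m²
R_3 = (2.55×10^-8)(1050)/(3.733e-04) = 0.07173 Ω
R_total = R_1 + R_2 + R_3 = 0.362 Ω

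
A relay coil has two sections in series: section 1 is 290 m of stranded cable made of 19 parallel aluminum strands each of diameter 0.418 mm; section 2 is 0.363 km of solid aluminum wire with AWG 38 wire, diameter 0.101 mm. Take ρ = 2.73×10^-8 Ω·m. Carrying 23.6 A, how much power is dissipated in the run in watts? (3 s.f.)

Section 1: A_strand = π(2.0900e-04)² = 1.372e-07 m²; R₁ = ρL/(N·A_s) = (2.73×10^-8)(290)/(19×1.372e-07) = 3.036 Ω
Section 2: A = π(0.101/2 mm)² = π(5.0500e-05 m)² = 8.012e-09 m²
R₂ = (2.73×10^-8)(363)/(8.012e-09) = 1237 Ω
R = R₁ + R₂ = 1240 Ω
P = I²R = (23.6)² × 1240 = 6.91×10^5 W

6.91×10^5 W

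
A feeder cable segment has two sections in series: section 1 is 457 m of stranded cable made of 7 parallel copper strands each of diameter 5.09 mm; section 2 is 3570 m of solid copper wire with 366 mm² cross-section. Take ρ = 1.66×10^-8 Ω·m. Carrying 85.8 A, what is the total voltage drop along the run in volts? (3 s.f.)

18.5 V

Section 1: A_strand = π(2.5450e-03)² = 2.035e-05 m²; R₁ = ρL/(N·A_s) = (1.66×10^-8)(457)/(7×2.035e-05) = 0.05326 Ω
Section 2: A = 366 mm² = 3.660e-04 m²
R₂ = (1.66×10^-8)(3570)/(3.660e-04) = 0.1619 Ω
R = R₁ + R₂ = 0.2152 Ω
V = IR = 85.8 × 0.2152 = 18.5 V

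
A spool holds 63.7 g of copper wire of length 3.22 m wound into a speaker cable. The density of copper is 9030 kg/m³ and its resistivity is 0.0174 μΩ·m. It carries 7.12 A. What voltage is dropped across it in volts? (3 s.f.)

0.182 V

ρ = 0.0174 μΩ·m = 1.74×10^-8 Ω·m
A = m/(density·L) = 0.0637/(9030×3.22) = 2.1908e-06 m²
R = ρL/A = (1.74×10^-8)(3.22)/(2.1908e-06) = 0.02557 Ω
V = IR = 7.12 × 0.02557 = 0.182 V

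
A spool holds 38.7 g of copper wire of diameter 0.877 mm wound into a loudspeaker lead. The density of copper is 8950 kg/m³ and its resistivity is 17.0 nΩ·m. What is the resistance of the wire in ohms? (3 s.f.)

0.201 Ω

ρ = 17.0 nΩ·m = 1.70×10^-8 Ω·m
A = π(d/2)² = π(4.3850e-04 m)² = 6.0407e-07 m²
L = m/(density·A) = 0.0387/(8950×6.0407e-07) = 7.158 m
R = ρL/A = (1.70×10^-8)(7.158)/(6.0407e-07) = 0.201 Ω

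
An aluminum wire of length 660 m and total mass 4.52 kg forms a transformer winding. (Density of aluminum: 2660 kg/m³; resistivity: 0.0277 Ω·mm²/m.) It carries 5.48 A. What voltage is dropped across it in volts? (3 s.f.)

38.9 V

ρ = 0.0277 Ω·mm²/m = 2.77×10^-8 Ω·m
A = m/(density·L) = 4.52/(2660×660) = 2.5746e-06 m²
R = ρL/A = (2.77×10^-8)(660)/(2.5746e-06) = 7.101 Ω
V = IR = 5.48 × 7.101 = 38.9 V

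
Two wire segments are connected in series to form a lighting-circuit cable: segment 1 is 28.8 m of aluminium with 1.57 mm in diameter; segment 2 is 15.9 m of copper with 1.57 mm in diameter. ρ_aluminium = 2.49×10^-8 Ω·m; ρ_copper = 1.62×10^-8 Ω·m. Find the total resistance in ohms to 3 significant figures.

Segment 1: A = π(d/2)² = π(7.8500e-04 m)² = 1.936e-06 m²
R₁ = ρL/A = (2.49×10^-8)(28.8)/(1.936e-06) = 0.3704 Ω
R₂ = (1.62×10^-8)(15.9)/(1.936e-06) = 0.1331 Ω
R = R₁ + R₂ = 0.503 Ω

0.503 Ω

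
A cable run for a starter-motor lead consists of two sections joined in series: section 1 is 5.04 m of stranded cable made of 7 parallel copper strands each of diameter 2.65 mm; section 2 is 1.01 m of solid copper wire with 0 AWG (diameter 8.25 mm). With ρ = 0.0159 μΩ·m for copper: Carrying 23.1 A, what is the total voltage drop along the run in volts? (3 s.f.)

0.0549 V

ρ = 0.0159 μΩ·m = 1.59×10^-8 Ω·m
Section 1: A_strand = π(1.3250e-03)² = 5.515e-06 m²; R₁ = ρL/(N·A_s) = (1.59×10^-8)(5.04)/(7×5.515e-06) = 0.002076 Ω
Section 2: A = π(8.25/2 mm)² = π(4.1250e-03 m)² = 5.346e-05 m²
R₂ = (1.59×10^-8)(1.01)/(5.346e-05) = 3.004×10^-4 Ω
R = R₁ + R₂ = 0.002376 Ω
V = IR = 23.1 × 0.002376 = 0.0549 V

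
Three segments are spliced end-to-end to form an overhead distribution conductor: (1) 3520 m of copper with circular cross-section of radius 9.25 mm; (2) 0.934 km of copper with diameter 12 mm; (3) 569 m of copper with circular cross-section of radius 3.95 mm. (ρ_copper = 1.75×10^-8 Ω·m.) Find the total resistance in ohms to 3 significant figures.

Seg 1: A = πr² = π(9.2500e-03 m)² = 2.688e-04 m²
R_1 = (1.75×10^-8)(3520)/(2.688e-04) = 0.2292 Ω
Seg 2: A = π(d/2)² = π(6.0000e-03 m)² = 1.131e-04 m²
R_2 = (1.75×10^-8)(934)/(1.131e-04) = 0.1445 Ω
Seg 3: A = πr² = π(3.9500e-03 m)² = 4.902e-05 m²
R_3 = (1.75×10^-8)(569)/(4.902e-05) = 0.2031 Ω
R_total = R_1 + R_2 + R_3 = 0.577 Ω

0.577 Ω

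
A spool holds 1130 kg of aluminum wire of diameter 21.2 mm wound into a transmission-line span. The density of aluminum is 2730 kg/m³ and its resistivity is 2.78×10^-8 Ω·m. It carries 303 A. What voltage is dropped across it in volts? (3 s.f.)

28.0 V

A = π(d/2)² = π(1.0600e-02 m)² = 3.5299e-04 m²
L = m/(density·A) = 1130/(2730×3.5299e-04) = 1173 m
R = ρL/A = (2.78×10^-8)(1173)/(3.5299e-04) = 0.09235 Ω
V = IR = 303 × 0.09235 = 28.0 V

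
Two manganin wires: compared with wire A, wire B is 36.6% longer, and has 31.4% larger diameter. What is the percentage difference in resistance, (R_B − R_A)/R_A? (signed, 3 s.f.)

-20.9%

R ∝ L/d², so R_B/R_A = (1 + 36.6/100) × (1 + 31.4/100)⁻²
= 1.366 × 0.5792 = 0.7912
(R_B − R_A)/R_A = 0.7912 − 1 = -20.9%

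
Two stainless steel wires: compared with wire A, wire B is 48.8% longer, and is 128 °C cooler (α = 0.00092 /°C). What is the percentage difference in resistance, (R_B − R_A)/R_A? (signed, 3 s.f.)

R ∝ ρL/d² with ρ ∝ (1+αΔT), so R_B/R_A = (1 + 48.8/100) × (1 − 0.00092×128)
= 1.488 × 0.8822 = 1.313
(R_B − R_A)/R_A = 1.313 − 1 = 31.3%

31.3%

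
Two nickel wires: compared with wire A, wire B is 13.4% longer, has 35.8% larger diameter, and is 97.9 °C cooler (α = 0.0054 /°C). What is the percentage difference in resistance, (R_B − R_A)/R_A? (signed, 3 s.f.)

-71.0%

R ∝ ρL/d² with ρ ∝ (1+αΔT), so R_B/R_A = (1 + 13.4/100) × (1 + 35.8/100)⁻² × (1 − 0.0054×97.9)
= 1.134 × 0.5423 × 0.4713 = 0.2898
(R_B − R_A)/R_A = 0.2898 − 1 = -71.0%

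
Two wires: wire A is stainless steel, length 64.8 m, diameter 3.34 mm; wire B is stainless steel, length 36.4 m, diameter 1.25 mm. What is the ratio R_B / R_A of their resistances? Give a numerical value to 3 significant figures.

R ∝ ρL/d², so R_B/R_A = (L_B/L_A) × (d_A/d_B)²
= (36.4/64.8) × (3.34/1.25)² = 4.01

4.01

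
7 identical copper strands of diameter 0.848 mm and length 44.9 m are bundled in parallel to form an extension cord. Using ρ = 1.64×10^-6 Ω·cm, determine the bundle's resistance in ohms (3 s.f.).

ρ = 1.64×10^-6 Ω·cm = 1.64×10^-8 Ω·m
A_strand = π(4.2400e-04 m)² = 5.648e-07 m²
R_strand = ρL/A = (1.64×10^-8)(44.9)/(5.648e-07) = 1.304 Ω
R_total = R_strand/N = 1.304/7 = 0.186 Ω

0.186 Ω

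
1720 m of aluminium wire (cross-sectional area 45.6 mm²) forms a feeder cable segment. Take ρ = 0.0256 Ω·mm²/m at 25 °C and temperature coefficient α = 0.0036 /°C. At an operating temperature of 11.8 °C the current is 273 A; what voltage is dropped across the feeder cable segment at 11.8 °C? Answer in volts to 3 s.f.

251 V

ρ = 0.0256 Ω·mm²/m = 2.56×10^-8 Ω·m
A = 45.6 mm² = 4.560e-05 m²
R₍25₎ = ρL/A = (2.56×10^-8)(1720)/(4.560e-05) = 0.9656 Ω
R₍11.8₎ = R₍25₎(1 + αΔT) = 0.9656 × (1 + 0.0036×-13.2) = 0.9197 Ω
V = IR = 273 × 0.9197 = 251 V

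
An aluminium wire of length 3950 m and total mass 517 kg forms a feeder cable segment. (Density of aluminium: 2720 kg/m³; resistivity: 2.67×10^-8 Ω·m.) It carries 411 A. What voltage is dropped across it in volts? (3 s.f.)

A = m/(density·L) = 517/(2720×3950) = 4.8120e-05 m²
R = ρL/A = (2.67×10^-8)(3950)/(4.8120e-05) = 2.192 Ω
V = IR = 411 × 2.192 = 901 V

901 V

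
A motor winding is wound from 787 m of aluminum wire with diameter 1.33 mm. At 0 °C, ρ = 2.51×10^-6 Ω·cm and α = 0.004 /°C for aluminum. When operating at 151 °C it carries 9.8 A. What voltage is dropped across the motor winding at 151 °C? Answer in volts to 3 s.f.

224 V

ρ = 2.51×10^-6 Ω·cm = 2.51×10^-8 Ω·m
A = π(d/2)² = π(6.6500e-04 m)² = 1.389e-06 m²
R₍0₎ = ρL/A = (2.51×10^-8)(787)/(1.389e-06) = 14.22 Ω
R₍151₎ = R₍0₎(1 + αΔT) = 14.22 × (1 + 0.004×151) = 22.81 Ω
V = IR = 9.8 × 22.81 = 224 V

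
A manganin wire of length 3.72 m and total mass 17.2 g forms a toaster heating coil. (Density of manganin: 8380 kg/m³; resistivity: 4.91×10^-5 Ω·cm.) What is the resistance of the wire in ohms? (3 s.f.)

ρ = 4.91×10^-5 Ω·cm = 4.91×10^-7 Ω·m
A = m/(density·L) = 0.0172/(8380×3.72) = 5.5175e-07 m²
R = ρL/A = (4.91×10^-7)(3.72)/(5.5175e-07) = 3.31 Ω

3.31 Ω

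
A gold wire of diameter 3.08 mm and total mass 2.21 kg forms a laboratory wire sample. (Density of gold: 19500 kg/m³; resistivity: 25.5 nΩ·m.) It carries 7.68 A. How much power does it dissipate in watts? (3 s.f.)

3.07 W

ρ = 25.5 nΩ·m = 2.55×10^-8 Ω·m
A = π(d/2)² = π(1.5400e-03 m)² = 7.4506e-06 m²
L = m/(density·A) = 2.21/(19500×7.4506e-06) = 15.21 m
R = ρL/A = (2.55×10^-8)(15.21)/(7.4506e-06) = 0.05206 Ω
P = I²R = (7.68)² × 0.05206 = 3.07 W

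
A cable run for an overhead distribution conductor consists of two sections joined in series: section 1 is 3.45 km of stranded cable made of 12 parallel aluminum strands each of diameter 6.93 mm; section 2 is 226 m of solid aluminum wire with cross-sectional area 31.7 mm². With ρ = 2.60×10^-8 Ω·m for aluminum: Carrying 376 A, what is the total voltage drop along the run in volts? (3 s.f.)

144 V

Section 1: A_strand = π(3.4650e-03)² = 3.772e-05 m²; R₁ = ρL/(N·A_s) = (2.60×10^-8)(3450)/(12×3.772e-05) = 0.1982 Ω
Section 2: A = 31.7 mm² = 3.170e-05 m²
R₂ = (2.60×10^-8)(226)/(3.170e-05) = 0.1854 Ω
R = R₁ + R₂ = 0.3835 Ω
V = IR = 376 × 0.3835 = 144 V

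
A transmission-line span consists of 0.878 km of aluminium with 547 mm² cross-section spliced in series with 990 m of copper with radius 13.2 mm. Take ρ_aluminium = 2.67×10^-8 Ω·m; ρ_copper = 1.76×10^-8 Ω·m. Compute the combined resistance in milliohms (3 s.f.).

74.7 mΩ

Segment 1: A = 547 mm² = 5.470e-04 m²
R₁ = ρL/A = (2.67×10^-8)(878)/(5.470e-04) = 0.04286 Ω
Segment 2: A = πr² = π(1.3200e-02 m)² = 5.474e-04 m²
R₂ = (1.76×10^-8)(990)/(5.474e-04) = 0.03183 Ω
R = R₁ + R₂ = 74.7 mΩ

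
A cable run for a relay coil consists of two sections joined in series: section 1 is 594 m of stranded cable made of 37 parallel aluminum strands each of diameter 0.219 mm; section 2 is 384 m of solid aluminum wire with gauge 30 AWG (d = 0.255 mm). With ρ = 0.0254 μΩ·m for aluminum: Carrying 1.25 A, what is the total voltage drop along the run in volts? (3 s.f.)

252 V

ρ = 0.0254 μΩ·m = 2.54×10^-8 Ω·m
Section 1: A_strand = π(1.0950e-04)² = 3.767e-08 m²; R₁ = ρL/(N·A_s) = (2.54×10^-8)(594)/(37×3.767e-08) = 10.83 Ω
Section 2: A = π(0.255/2 mm)² = π(1.2750e-04 m)² = 5.107e-08 m²
R₂ = (2.54×10^-8)(384)/(5.107e-08) = 191 Ω
R = R₁ + R₂ = 201.8 Ω
V = IR = 1.25 × 201.8 = 252 V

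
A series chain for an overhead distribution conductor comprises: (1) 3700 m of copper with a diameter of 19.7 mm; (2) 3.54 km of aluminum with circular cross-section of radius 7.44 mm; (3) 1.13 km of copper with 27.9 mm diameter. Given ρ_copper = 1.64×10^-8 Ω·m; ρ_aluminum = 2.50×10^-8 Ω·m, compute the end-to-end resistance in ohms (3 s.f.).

Seg 1: A = π(d/2)² = π(9.8500e-03 m)² = 3.048e-04 m²
R_1 = (1.64×10^-8)(3700)/(3.048e-04) = 0.1991 Ω
Seg 2: A = πr² = π(7.4400e-03 m)² = 1.739e-04 m²
R_2 = (2.50×10^-8)(3540)/(1.739e-04) = 0.5089 Ω
Seg 3: A = π(d/2)² = π(1.3950e-02 m)² = 6.114e-04 m²
R_3 = (1.64×10^-8)(1130)/(6.114e-04) = 0.03031 Ω
R_total = R_1 + R_2 + R_3 = 0.738 Ω

0.738 Ω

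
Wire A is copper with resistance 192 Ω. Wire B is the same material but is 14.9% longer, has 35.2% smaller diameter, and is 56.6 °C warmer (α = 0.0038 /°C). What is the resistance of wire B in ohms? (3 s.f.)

R ∝ ρL/d² with ρ ∝ (1+αΔT), so R_B/R_A = (1 + 14.9/100) × (1 − 35.2/100)⁻² × (1 + 0.0038×56.6)
= 1.149 × 2.381 × 1.215 = 3.325
R_B = 3.325 × 192 = 638 Ω

638 Ω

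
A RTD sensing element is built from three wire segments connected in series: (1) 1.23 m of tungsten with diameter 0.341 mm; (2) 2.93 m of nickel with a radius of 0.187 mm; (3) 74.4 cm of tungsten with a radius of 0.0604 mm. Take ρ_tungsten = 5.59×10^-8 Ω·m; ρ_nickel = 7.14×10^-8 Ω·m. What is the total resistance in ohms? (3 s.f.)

6.29 Ω

Seg 1: A = π(d/2)² = π(1.7050e-04 m)² = 9.133e-08 m²
R_1 = (5.59×10^-8)(1.23)/(9.133e-08) = 0.7529 Ω
Seg 2: A = πr² = π(1.8700e-04 m)² = 1.099e-07 m²
R_2 = (7.14×10^-8)(2.93)/(1.099e-07) = 1.904 Ω
Seg 3: A = πr² = π(6.0400e-05 m)² = 1.146e-08 m²
R_3 = (5.59×10^-8)(0.744)/(1.146e-08) = 3.629 Ω
R_total = R_1 + R_2 + R_3 = 6.29 Ω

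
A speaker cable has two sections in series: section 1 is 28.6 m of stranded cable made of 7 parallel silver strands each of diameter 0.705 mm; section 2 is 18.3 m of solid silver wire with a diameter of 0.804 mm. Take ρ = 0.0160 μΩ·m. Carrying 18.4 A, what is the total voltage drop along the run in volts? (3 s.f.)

13.7 V

ρ = 0.0160 μΩ·m = 1.60×10^-8 Ω·m
Section 1: A_strand = π(3.5250e-04)² = 3.904e-07 m²; R₁ = ρL/(N·A_s) = (1.60×10^-8)(28.6)/(7×3.904e-07) = 0.1675 Ω
Section 2: A = π(d/2)² = π(4.0200e-04 m)² = 5.077e-07 m²
R₂ = (1.60×10^-8)(18.3)/(5.077e-07) = 0.5767 Ω
R = R₁ + R₂ = 0.7442 Ω
V = IR = 18.4 × 0.7442 = 13.7 V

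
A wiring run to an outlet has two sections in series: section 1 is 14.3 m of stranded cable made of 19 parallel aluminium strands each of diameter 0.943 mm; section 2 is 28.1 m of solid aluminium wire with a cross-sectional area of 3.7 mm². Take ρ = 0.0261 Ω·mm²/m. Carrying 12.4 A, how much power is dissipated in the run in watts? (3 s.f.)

34.8 W

ρ = 0.0261 Ω·mm²/m = 2.61×10^-8 Ω·m
Section 1: A_strand = π(4.7150e-04)² = 6.984e-07 m²; R₁ = ρL/(N·A_s) = (2.61×10^-8)(14.3)/(19×6.984e-07) = 0.02813 Ω
Section 2: A = 3.7 mm² = 3.700e-06 m²
R₂ = (2.61×10^-8)(28.1)/(3.700e-06) = 0.1982 Ω
R = R₁ + R₂ = 0.2263 Ω
P = I²R = (12.4)² × 0.2263 = 34.8 W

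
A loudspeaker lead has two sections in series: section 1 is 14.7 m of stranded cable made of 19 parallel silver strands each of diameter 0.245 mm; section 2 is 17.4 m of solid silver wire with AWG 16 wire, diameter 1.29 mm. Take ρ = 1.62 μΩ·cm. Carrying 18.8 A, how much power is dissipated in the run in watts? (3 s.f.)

ρ = 1.62 μΩ·cm = 1.62×10^-8 Ω·m
Section 1: A_strand = π(1.2250e-04)² = 4.714e-08 m²; R₁ = ρL/(N·A_s) = (1.62×10^-8)(14.7)/(19×4.714e-08) = 0.2659 Ω
Section 2: A = π(1.29/2 mm)² = π(6.4500e-04 m)² = 1.307e-06 m²
R₂ = (1.62×10^-8)(17.4)/(1.307e-06) = 0.2157 Ω
R = R₁ + R₂ = 0.4815 Ω
P = I²R = (18.8)² × 0.4815 = 170 W

170 W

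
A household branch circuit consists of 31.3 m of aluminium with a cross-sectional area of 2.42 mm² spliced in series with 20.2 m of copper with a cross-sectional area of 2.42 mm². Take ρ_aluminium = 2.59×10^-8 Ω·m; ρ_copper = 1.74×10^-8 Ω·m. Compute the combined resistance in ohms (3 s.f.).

0.480 Ω

Segment 1: A = 2.42 mm² = 2.420e-06 m²
R₁ = ρL/A = (2.59×10^-8)(31.3)/(2.420e-06) = 0.335 Ω
R₂ = (1.74×10^-8)(20.2)/(2.420e-06) = 0.1452 Ω
R = R₁ + R₂ = 0.480 Ω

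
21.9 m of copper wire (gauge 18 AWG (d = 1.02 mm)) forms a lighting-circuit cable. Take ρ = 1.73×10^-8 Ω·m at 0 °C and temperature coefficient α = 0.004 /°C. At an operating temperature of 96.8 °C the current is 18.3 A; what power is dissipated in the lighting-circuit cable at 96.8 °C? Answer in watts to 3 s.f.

215 W

A = π(1.02/2 mm)² = π(5.1000e-04 m)² = 8.171e-07 m²
R₍0₎ = ρL/A = (1.73×10^-8)(21.9)/(8.171e-07) = 0.4637 Ω
R₍96.8₎ = R₍0₎(1 + αΔT) = 0.4637 × (1 + 0.004×96.8) = 0.6432 Ω
P = I²R = (18.3)² × 0.6432 = 215 W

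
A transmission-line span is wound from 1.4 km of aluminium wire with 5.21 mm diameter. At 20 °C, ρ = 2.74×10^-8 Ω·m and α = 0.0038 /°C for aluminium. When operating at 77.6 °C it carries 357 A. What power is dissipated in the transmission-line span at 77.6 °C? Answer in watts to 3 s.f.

2.80×10^5 W

A = π(d/2)² = π(2.6050e-03 m)² = 2.132e-05 m²
R₍20₎ = ρL/A = (2.74×10^-8)(1400)/(2.132e-05) = 1.799 Ω
R₍77.6₎ = R₍20₎(1 + αΔT) = 1.799 × (1 + 0.0038×57.6) = 2.193 Ω
P = I²R = (357)² × 2.193 = 2.80×10^5 W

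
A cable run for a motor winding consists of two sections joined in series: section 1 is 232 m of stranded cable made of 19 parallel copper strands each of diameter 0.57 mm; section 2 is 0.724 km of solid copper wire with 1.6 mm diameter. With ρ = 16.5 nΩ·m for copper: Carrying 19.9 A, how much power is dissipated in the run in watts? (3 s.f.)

2670 W

ρ = 16.5 nΩ·m = 1.65×10^-8 Ω·m
Section 1: A_strand = π(2.8500e-04)² = 2.552e-07 m²; R₁ = ρL/(N·A_s) = (1.65×10^-8)(232)/(19×2.552e-07) = 0.7895 Ω
Section 2: A = π(d/2)² = π(8.0000e-04 m)² = 2.011e-06 m²
R₂ = (1.65×10^-8)(724)/(2.011e-06) = 5.941 Ω
R = R₁ + R₂ = 6.731 Ω
P = I²R = (19.9)² × 6.731 = 2670 W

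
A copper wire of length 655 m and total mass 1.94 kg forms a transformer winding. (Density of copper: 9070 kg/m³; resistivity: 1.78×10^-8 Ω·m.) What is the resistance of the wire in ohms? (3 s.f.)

35.7 Ω

A = m/(density·L) = 1.94/(9070×655) = 3.2655e-07 m²
R = ρL/A = (1.78×10^-8)(655)/(3.2655e-07) = 35.7 Ω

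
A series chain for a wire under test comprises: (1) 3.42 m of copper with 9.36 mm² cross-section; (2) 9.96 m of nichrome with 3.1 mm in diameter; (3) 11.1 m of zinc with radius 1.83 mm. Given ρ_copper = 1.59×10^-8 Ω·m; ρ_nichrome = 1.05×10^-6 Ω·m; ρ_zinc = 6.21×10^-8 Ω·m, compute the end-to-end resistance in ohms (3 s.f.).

Seg 1: A = 9.36 mm² = 9.360e-06 m²
R_1 = (1.59×10^-8)(3.42)/(9.360e-06) = 0.00581 Ω
Seg 2: A = π(d/2)² = π(1.5500e-03 m)² = 7.548e-06 m²
R_2 = (1.05×10^-6)(9.96)/(7.548e-06) = 1.386 Ω
Seg 3: A = πr² = π(1.8300e-03 m)² = 1.052e-05 m²
R_3 = (6.21×10^-8)(11.1)/(1.052e-05) = 0.06552 Ω
R_total = R_1 + R_2 + R_3 = 1.46 Ω

1.46 Ω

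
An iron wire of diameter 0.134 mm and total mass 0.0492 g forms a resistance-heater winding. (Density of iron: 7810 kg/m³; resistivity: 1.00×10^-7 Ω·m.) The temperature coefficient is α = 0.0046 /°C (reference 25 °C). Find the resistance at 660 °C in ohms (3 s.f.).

A = π(d/2)² = π(6.7000e-05 m)² = 1.4103e-08 m²
L = m/(density·A) = 4.920×10^-5/(7810×1.4103e-08) = 0.4467 m
R = ρL/A = (1.00×10^-7)(0.4467)/(1.4103e-08) = 3.167 Ω
R(660 °C) = 3.167 × (1 + 0.0046×635) = 12.4 Ω

12.4 Ω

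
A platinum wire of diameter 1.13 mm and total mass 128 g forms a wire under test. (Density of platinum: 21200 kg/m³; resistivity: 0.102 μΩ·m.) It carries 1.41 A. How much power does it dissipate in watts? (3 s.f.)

ρ = 0.102 μΩ·m = 1.02×10^-7 Ω·m
A = π(d/2)² = π(5.6500e-04 m)² = 1.0029e-06 m²
L = m/(density·A) = 0.128/(21200×1.0029e-06) = 6.02 m
R = ρL/A = (1.02×10^-7)(6.02)/(1.0029e-06) = 0.6123 Ω
P = I²R = (1.41)² × 0.6123 = 1.22 W

1.22 W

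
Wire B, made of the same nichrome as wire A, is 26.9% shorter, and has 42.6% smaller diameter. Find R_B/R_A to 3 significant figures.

R ∝ L/d², so R_B/R_A = (1 − 26.9/100) × (1 − 42.6/100)⁻²
= 0.731 × 3.035 = 2.22

2.22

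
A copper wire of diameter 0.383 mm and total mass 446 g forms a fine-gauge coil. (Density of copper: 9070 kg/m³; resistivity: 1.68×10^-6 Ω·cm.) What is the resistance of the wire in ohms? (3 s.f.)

ρ = 1.68×10^-6 Ω·cm = 1.68×10^-8 Ω·m
A = π(d/2)² = π(1.9150e-04 m)² = 1.1521e-07 m²
L = m/(density·A) = 0.446/(9070×1.1521e-07) = 426.8 m
R = ρL/A = (1.68×10^-8)(426.8)/(1.1521e-07) = 62.2 Ω

62.2 Ω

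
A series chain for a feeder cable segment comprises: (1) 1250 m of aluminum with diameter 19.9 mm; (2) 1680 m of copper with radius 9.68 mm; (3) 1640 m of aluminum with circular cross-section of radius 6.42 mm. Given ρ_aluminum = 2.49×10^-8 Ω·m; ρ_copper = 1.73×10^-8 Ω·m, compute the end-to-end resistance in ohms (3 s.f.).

Seg 1: A = π(d/2)² = π(9.9500e-03 m)² = 3.110e-04 m²
R_1 = (2.49×10^-8)(1250)/(3.110e-04) = 0.1001 Ω
Seg 2: A = πr² = π(9.6800e-03 m)² = 2.944e-04 m²
R_2 = (1.73×10^-8)(1680)/(2.944e-04) = 0.09873 Ω
Seg 3: A = πr² = π(6.4200e-03 m)² = 1.295e-04 m²
R_3 = (2.49×10^-8)(1640)/(1.295e-04) = 0.3154 Ω
R_total = R_1 + R_2 + R_3 = 0.514 Ω

0.514 Ω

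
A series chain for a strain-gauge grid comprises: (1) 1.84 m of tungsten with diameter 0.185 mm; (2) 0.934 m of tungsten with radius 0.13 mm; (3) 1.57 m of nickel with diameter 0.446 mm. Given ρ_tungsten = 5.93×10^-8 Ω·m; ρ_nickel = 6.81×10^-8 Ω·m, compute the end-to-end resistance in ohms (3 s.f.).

Seg 1: A = π(d/2)² = π(9.2500e-05 m)² = 2.688e-08 m²
R_1 = (5.93×10^-8)(1.84)/(2.688e-08) = 4.059 Ω
Seg 2: A = πr² = π(1.3000e-04 m)² = 5.309e-08 m²
R_2 = (5.93×10^-8)(0.934)/(5.309e-08) = 1.043 Ω
Seg 3: A = π(d/2)² = π(2.2300e-04 m)² = 1.562e-07 m²
R_3 = (6.81×10^-8)(1.57)/(1.562e-07) = 0.6844 Ω
R_total = R_1 + R_2 + R_3 = 5.79 Ω

5.79 Ω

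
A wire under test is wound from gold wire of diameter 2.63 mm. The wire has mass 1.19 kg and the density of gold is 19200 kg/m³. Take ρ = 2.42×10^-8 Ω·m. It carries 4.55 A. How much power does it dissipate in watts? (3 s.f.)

1.05 W

A = π(d/2)² = π(1.3150e-03 m)² = 5.4325e-06 m²
L = m/(density·A) = 1.19/(19200×5.4325e-06) = 11.41 m
R = ρL/A = (2.42×10^-8)(11.41)/(5.4325e-06) = 0.05082 Ω
P = I²R = (4.55)² × 0.05082 = 1.05 W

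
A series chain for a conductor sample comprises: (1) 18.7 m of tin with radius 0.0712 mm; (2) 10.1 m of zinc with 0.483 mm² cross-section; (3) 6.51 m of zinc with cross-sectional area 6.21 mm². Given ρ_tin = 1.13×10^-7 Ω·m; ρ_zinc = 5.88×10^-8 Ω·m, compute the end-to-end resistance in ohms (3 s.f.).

Seg 1: A = πr² = π(7.1200e-05 m)² = 1.593e-08 m²
R_1 = (1.13×10^-7)(18.7)/(1.593e-08) = 132.7 Ω
Seg 2: A = 0.483 mm² = 4.830e-07 m²
R_2 = (5.88×10^-8)(10.1)/(4.830e-07) = 1.23 Ω
Seg 3: A = 6.21 mm² = 6.210e-06 m²
R_3 = (5.88×10^-8)(6.51)/(6.210e-06) = 0.06164 Ω
R_total = R_1 + R_2 + R_3 = 134 Ω

134 Ω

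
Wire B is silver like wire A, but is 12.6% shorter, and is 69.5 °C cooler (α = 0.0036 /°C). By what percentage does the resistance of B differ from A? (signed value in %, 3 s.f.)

-34.5%

R ∝ ρL/d² with ρ ∝ (1+αΔT), so R_B/R_A = (1 − 12.6/100) × (1 − 0.0036×69.5)
= 0.874 × 0.7498 = 0.6553
(R_B − R_A)/R_A = 0.6553 − 1 = -34.5%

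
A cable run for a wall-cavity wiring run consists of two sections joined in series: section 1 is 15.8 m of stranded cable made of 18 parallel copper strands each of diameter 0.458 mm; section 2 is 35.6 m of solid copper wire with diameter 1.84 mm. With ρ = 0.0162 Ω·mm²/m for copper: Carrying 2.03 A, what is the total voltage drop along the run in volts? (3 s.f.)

ρ = 0.0162 Ω·mm²/m = 1.62×10^-8 Ω·m
Section 1: A_strand = π(2.2900e-04)² = 1.647e-07 m²; R₁ = ρL/(N·A_s) = (1.62×10^-8)(15.8)/(18×1.647e-07) = 0.08631 Ω
Section 2: A = π(d/2)² = π(9.2000e-04 m)² = 2.659e-06 m²
R₂ = (1.62×10^-8)(35.6)/(2.659e-06) = 0.2169 Ω
R = R₁ + R₂ = 0.3032 Ω
V = IR = 2.03 × 0.3032 = 0.616 V

0.616 V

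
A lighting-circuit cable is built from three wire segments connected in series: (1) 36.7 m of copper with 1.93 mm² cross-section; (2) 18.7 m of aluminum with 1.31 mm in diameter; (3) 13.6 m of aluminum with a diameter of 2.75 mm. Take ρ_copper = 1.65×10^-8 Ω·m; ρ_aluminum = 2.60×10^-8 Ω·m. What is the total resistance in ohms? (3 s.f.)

0.734 Ω

Seg 1: A = 1.93 mm² = 1.930e-06 m²
R_1 = (1.65×10^-8)(36.7)/(1.930e-06) = 0.3138 Ω
Seg 2: A = π(d/2)² = π(6.5500e-04 m)² = 1.348e-06 m²
R_2 = (2.60×10^-8)(18.7)/(1.348e-06) = 0.3607 Ω
Seg 3: A = π(d/2)² = π(1.3750e-03 m)² = 5.940e-06 m²
R_3 = (2.60×10^-8)(13.6)/(5.940e-06) = 0.05953 Ω
R_total = R_1 + R_2 + R_3 = 0.734 Ω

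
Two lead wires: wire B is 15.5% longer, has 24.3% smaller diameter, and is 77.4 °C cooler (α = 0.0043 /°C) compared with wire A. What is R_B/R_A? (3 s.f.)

R ∝ ρL/d² with ρ ∝ (1+αΔT), so R_B/R_A = (1 + 15.5/100) × (1 − 24.3/100)⁻² × (1 − 0.0043×77.4)
= 1.155 × 1.745 × 0.6672 = 1.34

1.34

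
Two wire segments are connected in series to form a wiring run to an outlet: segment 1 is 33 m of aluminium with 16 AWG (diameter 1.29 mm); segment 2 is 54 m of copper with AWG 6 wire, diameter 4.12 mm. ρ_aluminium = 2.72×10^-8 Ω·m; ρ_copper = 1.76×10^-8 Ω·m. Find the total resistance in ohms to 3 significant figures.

Segment 1: A = π(1.29/2 mm)² = π(6.4500e-04 m)² = 1.307e-06 m²
R₁ = ρL/A = (2.72×10^-8)(33)/(1.307e-06) = 0.6868 Ω
Segment 2: A = π(4.12/2 mm)² = π(2.0600e-03 m)² = 1.333e-05 m²
R₂ = (1.76×10^-8)(54)/(1.333e-05) = 0.07129 Ω
R = R₁ + R₂ = 0.758 Ω

0.758 Ω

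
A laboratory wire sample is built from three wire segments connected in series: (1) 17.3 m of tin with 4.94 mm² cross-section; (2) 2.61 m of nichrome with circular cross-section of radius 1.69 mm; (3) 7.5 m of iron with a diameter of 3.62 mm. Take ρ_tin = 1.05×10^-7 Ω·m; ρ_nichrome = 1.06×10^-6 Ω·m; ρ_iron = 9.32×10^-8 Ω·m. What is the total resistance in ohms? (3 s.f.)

Seg 1: A = 4.94 mm² = 4.940e-06 m²
R_1 = (1.05×10^-7)(17.3)/(4.940e-06) = 0.3677 Ω
Seg 2: A = πr² = π(1.6900e-03 m)² = 8.973e-06 m²
R_2 = (1.06×10^-6)(2.61)/(8.973e-06) = 0.3083 Ω
Seg 3: A = π(d/2)² = π(1.8100e-03 m)² = 1.029e-05 m²
R_3 = (9.32×10^-8)(7.5)/(1.029e-05) = 0.06792 Ω
R_total = R_1 + R_2 + R_3 = 0.744 Ω

0.744 Ω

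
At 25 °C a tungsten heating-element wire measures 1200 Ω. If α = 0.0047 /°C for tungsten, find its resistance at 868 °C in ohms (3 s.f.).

ΔT = 868 − 25 = 843 °C
R = R₀(1 + αΔT) = 1200 × (1 + 0.0047×843) = 1200 × 4.962 = 5950 Ω

5950 Ω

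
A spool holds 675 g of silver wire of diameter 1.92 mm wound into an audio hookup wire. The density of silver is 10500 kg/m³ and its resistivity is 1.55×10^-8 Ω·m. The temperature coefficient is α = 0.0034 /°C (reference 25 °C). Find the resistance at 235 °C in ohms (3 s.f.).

A = π(d/2)² = π(9.6000e-04 m)² = 2.8953e-06 m²
L = m/(density·A) = 0.675/(10500×2.8953e-06) = 22.2 m
R = ρL/A = (1.55×10^-8)(22.2)/(2.8953e-06) = 0.1189 Ω
R(235 °C) = 0.1189 × (1 + 0.0034×210) = 0.204 Ω

0.204 Ω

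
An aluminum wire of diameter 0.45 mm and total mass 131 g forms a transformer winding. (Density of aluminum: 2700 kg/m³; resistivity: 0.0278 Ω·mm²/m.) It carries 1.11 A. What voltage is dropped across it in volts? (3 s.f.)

59.2 V

ρ = 0.0278 Ω·mm²/m = 2.78×10^-8 Ω·m
A = π(d/2)² = π(2.2500e-04 m)² = 1.5904e-07 m²
L = m/(density·A) = 0.131/(2700×1.5904e-07) = 305.1 m
R = ρL/A = (2.78×10^-8)(305.1)/(1.5904e-07) = 53.32 Ω
V = IR = 1.11 × 53.32 = 59.2 V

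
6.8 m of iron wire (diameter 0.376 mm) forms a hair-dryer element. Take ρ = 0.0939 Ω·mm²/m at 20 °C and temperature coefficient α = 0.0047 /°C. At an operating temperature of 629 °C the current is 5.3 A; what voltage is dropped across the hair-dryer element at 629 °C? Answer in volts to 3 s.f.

ρ = 0.0939 Ω·mm²/m = 9.39×10^-8 Ω·m
A = π(d/2)² = π(1.8800e-04 m)² = 1.110e-07 m²
R₍20₎ = ρL/A = (9.39×10^-8)(6.8)/(1.110e-07) = 5.751 Ω
R₍629₎ = R₍20₎(1 + αΔT) = 5.751 × (1 + 0.0047×609) = 22.21 Ω
V = IR = 5.3 × 22.21 = 118 V

118 V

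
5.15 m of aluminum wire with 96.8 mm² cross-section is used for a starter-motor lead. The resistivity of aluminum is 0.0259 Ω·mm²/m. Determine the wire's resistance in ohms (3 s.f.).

0.00138 Ω

ρ = 0.0259 Ω·mm²/m = 2.59×10^-8 Ω·m
A = 96.8 mm² = 9.680e-05 m²
R = ρL/A = (2.59×10^-8)(5.15 m)/(9.680e-05 m²) = 0.00138 Ω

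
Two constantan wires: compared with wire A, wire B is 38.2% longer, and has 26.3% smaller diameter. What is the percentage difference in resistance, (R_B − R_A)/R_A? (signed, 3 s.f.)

R ∝ L/d², so R_B/R_A = (1 + 38.2/100) × (1 − 26.3/100)⁻²
= 1.382 × 1.841 = 2.544
(R_B − R_A)/R_A = 2.544 − 1 = 154%

154%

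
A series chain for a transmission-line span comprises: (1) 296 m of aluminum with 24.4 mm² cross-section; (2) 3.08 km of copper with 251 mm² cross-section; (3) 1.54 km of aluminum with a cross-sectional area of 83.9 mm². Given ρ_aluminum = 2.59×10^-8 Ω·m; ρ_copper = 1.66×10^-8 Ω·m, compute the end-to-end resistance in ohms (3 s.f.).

Seg 1: A = 24.4 mm² = 2.440e-05 m²
R_1 = (2.59×10^-8)(296)/(2.440e-05) = 0.3142 Ω
Seg 2: A = 251 mm² = 2.510e-04 m²
R_2 = (1.66×10^-8)(3080)/(2.510e-04) = 0.2037 Ω
Seg 3: A = 83.9 mm² = 8.390e-05 m²
R_3 = (2.59×10^-8)(1540)/(8.390e-05) = 0.4754 Ω
R_total = R_1 + R_2 + R_3 = 0.993 Ω

0.993 Ω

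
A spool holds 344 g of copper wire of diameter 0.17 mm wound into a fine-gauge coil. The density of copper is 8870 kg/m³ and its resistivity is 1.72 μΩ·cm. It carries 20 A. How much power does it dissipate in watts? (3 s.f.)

5.18×10^5 W

ρ = 1.72 μΩ·cm = 1.72×10^-8 Ω·m
A = π(d/2)² = π(8.5000e-05 m)² = 2.2698e-08 m²
L = m/(density·A) = 0.344/(8870×2.2698e-08) = 1709 m
R = ρL/A = (1.72×10^-8)(1709)/(2.2698e-08) = 1295 Ω
P = I²R = (20)² × 1295 = 5.18×10^5 W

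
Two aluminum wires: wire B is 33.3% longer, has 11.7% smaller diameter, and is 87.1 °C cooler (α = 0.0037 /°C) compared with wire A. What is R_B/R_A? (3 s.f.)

R ∝ ρL/d² with ρ ∝ (1+αΔT), so R_B/R_A = (1 + 33.3/100) × (1 − 11.7/100)⁻² × (1 − 0.0037×87.1)
= 1.333 × 1.283 × 0.6777 = 1.16

1.16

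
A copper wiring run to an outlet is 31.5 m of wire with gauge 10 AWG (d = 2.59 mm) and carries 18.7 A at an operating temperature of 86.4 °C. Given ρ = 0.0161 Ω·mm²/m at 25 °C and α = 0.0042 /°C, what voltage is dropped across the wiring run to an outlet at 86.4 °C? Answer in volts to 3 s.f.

ρ = 0.0161 Ω·mm²/m = 1.61×10^-8 Ω·m
A = π(2.59/2 mm)² = π(1.2950e-03 m)² = 5.269e-06 m²
R₍25₎ = ρL/A = (1.61×10^-8)(31.5)/(5.269e-06) = 0.09626 Ω
R₍86.4₎ = R₍25₎(1 + αΔT) = 0.09626 × (1 + 0.0042×61.4) = 0.1211 Ω
V = IR = 18.7 × 0.1211 = 2.26 V

2.26 V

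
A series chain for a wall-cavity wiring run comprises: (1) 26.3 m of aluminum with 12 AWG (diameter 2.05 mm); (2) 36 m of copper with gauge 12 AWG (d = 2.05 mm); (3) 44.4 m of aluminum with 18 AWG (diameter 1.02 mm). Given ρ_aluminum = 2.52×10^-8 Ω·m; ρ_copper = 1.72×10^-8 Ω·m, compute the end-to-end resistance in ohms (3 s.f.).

Seg 1: A = π(2.05/2 mm)² = π(1.0250e-03 m)² = 3.301e-06 m²
R_1 = (2.52×10^-8)(26.3)/(3.301e-06) = 0.2008 Ω
Seg 2: A = π(2.05/2 mm)² = π(1.0250e-03 m)² = 3.301e-06 m²
R_2 = (1.72×10^-8)(36)/(3.301e-06) = 0.1876 Ω
Seg 3: A = π(1.02/2 mm)² = π(5.1000e-04 m)² = 8.171e-07 m²
R_3 = (2.52×10^-8)(44.4)/(8.171e-07) = 1.369 Ω
R_total = R_1 + R_2 + R_3 = 1.76 Ω

1.76 Ω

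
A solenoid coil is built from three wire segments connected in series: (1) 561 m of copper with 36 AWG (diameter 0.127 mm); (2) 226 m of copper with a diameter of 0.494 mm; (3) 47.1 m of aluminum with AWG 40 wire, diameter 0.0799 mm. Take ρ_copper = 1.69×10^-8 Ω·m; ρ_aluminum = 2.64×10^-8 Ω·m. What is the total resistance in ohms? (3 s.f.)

1020 Ω

Seg 1: A = π(0.127/2 mm)² = π(6.3500e-05 m)² = 1.267e-08 m²
R_1 = (1.69×10^-8)(561)/(1.267e-08) = 748.4 Ω
Seg 2: A = π(d/2)² = π(2.4700e-04 m)² = 1.917e-07 m²
R_2 = (1.69×10^-8)(226)/(1.917e-07) = 19.93 Ω
Seg 3: A = π(0.0799/2 mm)² = π(3.9950e-05 m)² = 5.014e-09 m²
R_3 = (2.64×10^-8)(47.1)/(5.014e-09) = 248 Ω
R_total = R_1 + R_2 + R_3 = 1020 Ω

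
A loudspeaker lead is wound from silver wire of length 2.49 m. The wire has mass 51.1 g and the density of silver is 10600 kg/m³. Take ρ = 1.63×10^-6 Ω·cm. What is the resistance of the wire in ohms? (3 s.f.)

0.0210 Ω

ρ = 1.63×10^-6 Ω·cm = 1.63×10^-8 Ω·m
A = m/(density·L) = 0.0511/(10600×2.49) = 1.9360e-06 m²
R = ρL/A = (1.63×10^-8)(2.49)/(1.9360e-06) = 0.0210 Ω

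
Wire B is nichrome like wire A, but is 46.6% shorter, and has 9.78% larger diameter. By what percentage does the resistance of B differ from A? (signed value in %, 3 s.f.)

R ∝ L/d², so R_B/R_A = (1 − 46.6/100) × (1 + 9.78/100)⁻²
= 0.534 × 0.8298 = 0.4431
(R_B − R_A)/R_A = 0.4431 − 1 = -55.7%

-55.7%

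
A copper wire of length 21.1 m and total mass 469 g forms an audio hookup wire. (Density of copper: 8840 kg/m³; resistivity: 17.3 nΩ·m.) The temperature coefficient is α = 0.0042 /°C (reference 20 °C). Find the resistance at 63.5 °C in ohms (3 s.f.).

ρ = 17.3 nΩ·m = 1.73×10^-8 Ω·m
A = m/(density·L) = 0.469/(8840×21.1) = 2.5144e-06 m²
R = ρL/A = (1.73×10^-8)(21.1)/(2.5144e-06) = 0.1452 Ω
R(63.5 °C) = 0.1452 × (1 + 0.0042×43.5) = 0.172 Ω

0.172 Ω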